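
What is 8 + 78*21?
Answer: 1646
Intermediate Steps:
8 + 78*21 = 8 + 1638 = 1646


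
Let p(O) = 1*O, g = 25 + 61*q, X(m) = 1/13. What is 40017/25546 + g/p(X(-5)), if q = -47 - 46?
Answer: -1875649487/25546 ≈ -73422.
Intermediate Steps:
q = -93
X(m) = 1/13
g = -5648 (g = 25 + 61*(-93) = 25 - 5673 = -5648)
p(O) = O
40017/25546 + g/p(X(-5)) = 40017/25546 - 5648/1/13 = 40017*(1/25546) - 5648*13 = 40017/25546 - 73424 = -1875649487/25546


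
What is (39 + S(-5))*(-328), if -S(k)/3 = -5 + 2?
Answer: -15744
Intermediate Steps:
S(k) = 9 (S(k) = -3*(-5 + 2) = -3*(-3) = 9)
(39 + S(-5))*(-328) = (39 + 9)*(-328) = 48*(-328) = -15744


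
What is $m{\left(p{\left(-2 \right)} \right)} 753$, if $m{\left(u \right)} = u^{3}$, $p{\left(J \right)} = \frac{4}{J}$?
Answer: $-6024$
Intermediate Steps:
$m{\left(p{\left(-2 \right)} \right)} 753 = \left(\frac{4}{-2}\right)^{3} \cdot 753 = \left(4 \left(- \frac{1}{2}\right)\right)^{3} \cdot 753 = \left(-2\right)^{3} \cdot 753 = \left(-8\right) 753 = -6024$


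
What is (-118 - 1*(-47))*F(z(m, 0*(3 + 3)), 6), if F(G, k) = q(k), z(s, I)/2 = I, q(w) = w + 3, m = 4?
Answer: -639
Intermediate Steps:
q(w) = 3 + w
z(s, I) = 2*I
F(G, k) = 3 + k
(-118 - 1*(-47))*F(z(m, 0*(3 + 3)), 6) = (-118 - 1*(-47))*(3 + 6) = (-118 + 47)*9 = -71*9 = -639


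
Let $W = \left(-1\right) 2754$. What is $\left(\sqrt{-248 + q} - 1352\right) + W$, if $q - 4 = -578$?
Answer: $-4106 + i \sqrt{822} \approx -4106.0 + 28.671 i$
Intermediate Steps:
$q = -574$ ($q = 4 - 578 = -574$)
$W = -2754$
$\left(\sqrt{-248 + q} - 1352\right) + W = \left(\sqrt{-248 - 574} - 1352\right) - 2754 = \left(\sqrt{-822} - 1352\right) - 2754 = \left(i \sqrt{822} - 1352\right) - 2754 = \left(-1352 + i \sqrt{822}\right) - 2754 = -4106 + i \sqrt{822}$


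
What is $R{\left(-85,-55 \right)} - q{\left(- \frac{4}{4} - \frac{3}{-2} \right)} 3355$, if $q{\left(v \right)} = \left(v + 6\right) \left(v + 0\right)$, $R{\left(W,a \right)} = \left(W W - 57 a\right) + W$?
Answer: $- \frac{2515}{4} \approx -628.75$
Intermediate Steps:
$R{\left(W,a \right)} = W + W^{2} - 57 a$ ($R{\left(W,a \right)} = \left(W^{2} - 57 a\right) + W = W + W^{2} - 57 a$)
$q{\left(v \right)} = v \left(6 + v\right)$ ($q{\left(v \right)} = \left(6 + v\right) v = v \left(6 + v\right)$)
$R{\left(-85,-55 \right)} - q{\left(- \frac{4}{4} - \frac{3}{-2} \right)} 3355 = \left(-85 + \left(-85\right)^{2} - -3135\right) - \left(- \frac{4}{4} - \frac{3}{-2}\right) \left(6 - \left(1 - \frac{3}{2}\right)\right) 3355 = \left(-85 + 7225 + 3135\right) - \left(\left(-4\right) \frac{1}{4} - - \frac{3}{2}\right) \left(6 - - \frac{1}{2}\right) 3355 = 10275 - \left(-1 + \frac{3}{2}\right) \left(6 + \left(-1 + \frac{3}{2}\right)\right) 3355 = 10275 - \frac{6 + \frac{1}{2}}{2} \cdot 3355 = 10275 - \frac{1}{2} \cdot \frac{13}{2} \cdot 3355 = 10275 - \frac{13}{4} \cdot 3355 = 10275 - \frac{43615}{4} = - \frac{2515}{4}$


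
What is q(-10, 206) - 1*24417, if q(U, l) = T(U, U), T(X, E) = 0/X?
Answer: -24417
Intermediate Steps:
T(X, E) = 0
q(U, l) = 0
q(-10, 206) - 1*24417 = 0 - 1*24417 = 0 - 24417 = -24417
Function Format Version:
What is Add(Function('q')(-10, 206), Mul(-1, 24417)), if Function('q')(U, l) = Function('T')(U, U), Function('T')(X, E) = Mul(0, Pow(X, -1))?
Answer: -24417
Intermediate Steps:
Function('T')(X, E) = 0
Function('q')(U, l) = 0
Add(Function('q')(-10, 206), Mul(-1, 24417)) = Add(0, Mul(-1, 24417)) = Add(0, -24417) = -24417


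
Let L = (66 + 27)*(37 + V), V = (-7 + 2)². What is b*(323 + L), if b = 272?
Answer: 1656208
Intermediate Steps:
V = 25 (V = (-5)² = 25)
L = 5766 (L = (66 + 27)*(37 + 25) = 93*62 = 5766)
b*(323 + L) = 272*(323 + 5766) = 272*6089 = 1656208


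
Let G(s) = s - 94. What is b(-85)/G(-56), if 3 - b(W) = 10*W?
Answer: -853/150 ≈ -5.6867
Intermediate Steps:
b(W) = 3 - 10*W
G(s) = -94 + s
b(-85)/G(-56) = (3 - 10*(-85))/(-94 - 56) = (3 + 850)/(-150) = 853*(-1/150) = -853/150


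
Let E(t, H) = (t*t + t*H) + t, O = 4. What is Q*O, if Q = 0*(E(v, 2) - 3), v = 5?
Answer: 0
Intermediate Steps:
E(t, H) = t + t² + H*t (E(t, H) = (t² + H*t) + t = t + t² + H*t)
Q = 0 (Q = 0*(5*(1 + 2 + 5) - 3) = 0*(5*8 - 3) = 0*(40 - 3) = 0*37 = 0)
Q*O = 0*4 = 0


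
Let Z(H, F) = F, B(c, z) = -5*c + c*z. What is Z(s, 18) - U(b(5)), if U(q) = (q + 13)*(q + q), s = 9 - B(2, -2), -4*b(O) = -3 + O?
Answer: 61/2 ≈ 30.500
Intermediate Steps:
b(O) = ¾ - O/4 (b(O) = -(-3 + O)/4 = ¾ - O/4)
s = 23 (s = 9 - 2*(-5 - 2) = 9 - 2*(-7) = 9 - 1*(-14) = 9 + 14 = 23)
U(q) = 2*q*(13 + q) (U(q) = (13 + q)*(2*q) = 2*q*(13 + q))
Z(s, 18) - U(b(5)) = 18 - 2*(¾ - ¼*5)*(13 + (¾ - ¼*5)) = 18 - 2*(¾ - 5/4)*(13 + (¾ - 5/4)) = 18 - 2*(-1)*(13 - ½)/2 = 18 - 2*(-1)*25/(2*2) = 18 - 1*(-25/2) = 18 + 25/2 = 61/2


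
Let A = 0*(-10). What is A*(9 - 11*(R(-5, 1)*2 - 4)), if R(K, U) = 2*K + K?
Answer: 0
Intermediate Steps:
R(K, U) = 3*K
A = 0
A*(9 - 11*(R(-5, 1)*2 - 4)) = 0*(9 - 11*((3*(-5))*2 - 4)) = 0*(9 - 11*(-15*2 - 4)) = 0*(9 - 11*(-30 - 4)) = 0*(9 - 11*(-34)) = 0*(9 + 374) = 0*383 = 0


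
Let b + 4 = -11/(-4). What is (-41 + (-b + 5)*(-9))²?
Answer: 151321/16 ≈ 9457.6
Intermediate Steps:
b = -5/4 (b = -4 - 11/(-4) = -4 - 11*(-¼) = -4 + 11/4 = -5/4 ≈ -1.2500)
(-41 + (-b + 5)*(-9))² = (-41 + (-1*(-5/4) + 5)*(-9))² = (-41 + (5/4 + 5)*(-9))² = (-41 + (25/4)*(-9))² = (-41 - 225/4)² = (-389/4)² = 151321/16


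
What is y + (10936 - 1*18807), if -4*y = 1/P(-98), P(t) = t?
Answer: -3085431/392 ≈ -7871.0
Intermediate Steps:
y = 1/392 (y = -1/4/(-98) = -1/4*(-1/98) = 1/392 ≈ 0.0025510)
y + (10936 - 1*18807) = 1/392 + (10936 - 1*18807) = 1/392 + (10936 - 18807) = 1/392 - 7871 = -3085431/392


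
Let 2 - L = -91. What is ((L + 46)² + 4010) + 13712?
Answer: 37043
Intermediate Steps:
L = 93 (L = 2 - 1*(-91) = 2 + 91 = 93)
((L + 46)² + 4010) + 13712 = ((93 + 46)² + 4010) + 13712 = (139² + 4010) + 13712 = (19321 + 4010) + 13712 = 23331 + 13712 = 37043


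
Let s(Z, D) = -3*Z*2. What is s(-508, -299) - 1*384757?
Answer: -381709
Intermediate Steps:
s(Z, D) = -6*Z
s(-508, -299) - 1*384757 = -6*(-508) - 1*384757 = 3048 - 384757 = -381709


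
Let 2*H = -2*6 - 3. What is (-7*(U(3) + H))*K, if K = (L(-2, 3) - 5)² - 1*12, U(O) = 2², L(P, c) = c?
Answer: -196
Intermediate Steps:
U(O) = 4
K = -8 (K = (3 - 5)² - 1*12 = (-2)² - 12 = 4 - 12 = -8)
H = -15/2 (H = (-2*6 - 3)/2 = (-12 - 3)/2 = (½)*(-15) = -15/2 ≈ -7.5000)
(-7*(U(3) + H))*K = -7*(4 - 15/2)*(-8) = -7*(-7/2)*(-8) = (49/2)*(-8) = -196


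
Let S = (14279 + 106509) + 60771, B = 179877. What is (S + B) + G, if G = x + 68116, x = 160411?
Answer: 589963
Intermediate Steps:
S = 181559 (S = 120788 + 60771 = 181559)
G = 228527 (G = 160411 + 68116 = 228527)
(S + B) + G = (181559 + 179877) + 228527 = 361436 + 228527 = 589963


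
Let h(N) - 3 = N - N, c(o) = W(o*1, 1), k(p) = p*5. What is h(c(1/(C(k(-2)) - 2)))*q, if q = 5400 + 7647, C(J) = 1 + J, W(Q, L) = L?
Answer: 39141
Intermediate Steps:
k(p) = 5*p
c(o) = 1
h(N) = 3 (h(N) = 3 + (N - N) = 3 + 0 = 3)
q = 13047
h(c(1/(C(k(-2)) - 2)))*q = 3*13047 = 39141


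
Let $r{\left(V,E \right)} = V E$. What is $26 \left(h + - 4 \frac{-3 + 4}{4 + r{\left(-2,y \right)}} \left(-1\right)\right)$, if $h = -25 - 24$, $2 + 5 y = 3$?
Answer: $- \frac{11206}{9} \approx -1245.1$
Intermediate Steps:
$y = \frac{1}{5}$ ($y = - \frac{2}{5} + \frac{1}{5} \cdot 3 = - \frac{2}{5} + \frac{3}{5} = \frac{1}{5} \approx 0.2$)
$r{\left(V,E \right)} = E V$
$h = -49$ ($h = -25 - 24 = -49$)
$26 \left(h + - 4 \frac{-3 + 4}{4 + r{\left(-2,y \right)}} \left(-1\right)\right) = 26 \left(-49 + - 4 \frac{-3 + 4}{4 + \frac{1}{5} \left(-2\right)} \left(-1\right)\right) = 26 \left(-49 + - 4 \cdot 1 \frac{1}{4 - \frac{2}{5}} \left(-1\right)\right) = 26 \left(-49 + - 4 \cdot 1 \frac{1}{\frac{18}{5}} \left(-1\right)\right) = 26 \left(-49 + - 4 \cdot 1 \cdot \frac{5}{18} \left(-1\right)\right) = 26 \left(-49 + \left(-4\right) \frac{5}{18} \left(-1\right)\right) = 26 \left(-49 - - \frac{10}{9}\right) = 26 \left(-49 + \frac{10}{9}\right) = 26 \left(- \frac{431}{9}\right) = - \frac{11206}{9}$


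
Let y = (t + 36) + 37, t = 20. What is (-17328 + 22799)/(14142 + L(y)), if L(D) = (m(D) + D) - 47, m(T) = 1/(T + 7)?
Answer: 547100/1418801 ≈ 0.38561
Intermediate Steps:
m(T) = 1/(7 + T)
y = 93 (y = (20 + 36) + 37 = 56 + 37 = 93)
L(D) = -47 + D + 1/(7 + D) (L(D) = (1/(7 + D) + D) - 47 = (D + 1/(7 + D)) - 47 = -47 + D + 1/(7 + D))
(-17328 + 22799)/(14142 + L(y)) = (-17328 + 22799)/(14142 + (1 + (-47 + 93)*(7 + 93))/(7 + 93)) = 5471/(14142 + (1 + 46*100)/100) = 5471/(14142 + (1 + 4600)/100) = 5471/(14142 + (1/100)*4601) = 5471/(14142 + 4601/100) = 5471/(1418801/100) = 5471*(100/1418801) = 547100/1418801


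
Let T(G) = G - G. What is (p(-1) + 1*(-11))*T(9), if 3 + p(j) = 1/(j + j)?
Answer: 0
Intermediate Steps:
T(G) = 0
p(j) = -3 + 1/(2*j) (p(j) = -3 + 1/(j + j) = -3 + 1/(2*j))
(p(-1) + 1*(-11))*T(9) = ((-3 + (½)/(-1)) + 1*(-11))*0 = ((-3 + (½)*(-1)) - 11)*0 = ((-3 - ½) - 11)*0 = (-7/2 - 11)*0 = -29/2*0 = 0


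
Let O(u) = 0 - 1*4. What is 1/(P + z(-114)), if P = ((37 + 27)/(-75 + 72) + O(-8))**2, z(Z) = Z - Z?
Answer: 9/5776 ≈ 0.0015582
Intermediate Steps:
z(Z) = 0
O(u) = -4 (O(u) = 0 - 4 = -4)
P = 5776/9 (P = ((37 + 27)/(-75 + 72) - 4)**2 = (64/(-3) - 4)**2 = (64*(-1/3) - 4)**2 = (-64/3 - 4)**2 = (-76/3)**2 = 5776/9 ≈ 641.78)
1/(P + z(-114)) = 1/(5776/9 + 0) = 1/(5776/9) = 9/5776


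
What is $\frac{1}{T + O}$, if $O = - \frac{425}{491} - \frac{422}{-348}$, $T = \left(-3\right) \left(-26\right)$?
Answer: $\frac{85434}{6693503} \approx 0.012764$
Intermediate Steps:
$T = 78$
$O = \frac{29651}{85434}$ ($O = \left(-425\right) \frac{1}{491} - - \frac{211}{174} = - \frac{425}{491} + \frac{211}{174} = \frac{29651}{85434} \approx 0.34706$)
$\frac{1}{T + O} = \frac{1}{78 + \frac{29651}{85434}} = \frac{1}{\frac{6693503}{85434}} = \frac{85434}{6693503}$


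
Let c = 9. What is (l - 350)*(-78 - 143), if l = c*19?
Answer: 39559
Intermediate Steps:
l = 171 (l = 9*19 = 171)
(l - 350)*(-78 - 143) = (171 - 350)*(-78 - 143) = -179*(-221) = 39559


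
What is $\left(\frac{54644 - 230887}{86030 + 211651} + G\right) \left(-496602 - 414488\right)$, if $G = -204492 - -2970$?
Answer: $\frac{54655785016680250}{297681} \approx 1.8361 \cdot 10^{11}$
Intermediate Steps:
$G = -201522$ ($G = -204492 + 2970 = -201522$)
$\left(\frac{54644 - 230887}{86030 + 211651} + G\right) \left(-496602 - 414488\right) = \left(\frac{54644 - 230887}{86030 + 211651} - 201522\right) \left(-496602 - 414488\right) = \left(- \frac{176243}{297681} - 201522\right) \left(-911090\right) = \left(- \frac{59989446725}{297681}\right) \left(-911090\right) = \frac{54655785016680250}{297681}$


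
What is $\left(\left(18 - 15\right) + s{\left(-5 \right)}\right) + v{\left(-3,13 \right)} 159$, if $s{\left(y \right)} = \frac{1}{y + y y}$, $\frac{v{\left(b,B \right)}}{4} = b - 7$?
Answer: $- \frac{127139}{20} \approx -6357.0$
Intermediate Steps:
$v{\left(b,B \right)} = -28 + 4 b$ ($v{\left(b,B \right)} = 4 \left(b - 7\right) = 4 \left(-7 + b\right) = -28 + 4 b$)
$s{\left(y \right)} = \frac{1}{y + y^{2}}$
$\left(\left(18 - 15\right) + s{\left(-5 \right)}\right) + v{\left(-3,13 \right)} 159 = \left(\left(18 - 15\right) + \frac{1}{\left(-5\right) \left(1 - 5\right)}\right) + \left(-28 + 4 \left(-3\right)\right) 159 = \left(3 - \frac{1}{5 \left(-4\right)}\right) + \left(-28 - 12\right) 159 = \left(3 - - \frac{1}{20}\right) - 6360 = \left(3 + \frac{1}{20}\right) - 6360 = \frac{61}{20} - 6360 = - \frac{127139}{20}$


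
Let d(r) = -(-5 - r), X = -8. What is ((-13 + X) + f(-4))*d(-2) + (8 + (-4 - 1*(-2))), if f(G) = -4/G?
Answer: -54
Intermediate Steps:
d(r) = 5 + r
((-13 + X) + f(-4))*d(-2) + (8 + (-4 - 1*(-2))) = ((-13 - 8) - 4/(-4))*(5 - 2) + (8 + (-4 - 1*(-2))) = (-21 - 4*(-1/4))*3 + (8 + (-4 + 2)) = (-21 + 1)*3 + (8 - 2) = -20*3 + 6 = -60 + 6 = -54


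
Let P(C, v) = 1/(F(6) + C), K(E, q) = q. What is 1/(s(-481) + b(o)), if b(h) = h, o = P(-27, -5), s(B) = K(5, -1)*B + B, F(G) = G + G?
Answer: -15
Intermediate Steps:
F(G) = 2*G
s(B) = 0 (s(B) = -B + B = 0)
P(C, v) = 1/(12 + C) (P(C, v) = 1/(2*6 + C) = 1/(12 + C))
o = -1/15 (o = 1/(12 - 27) = 1/(-15) = -1/15 ≈ -0.066667)
1/(s(-481) + b(o)) = 1/(0 - 1/15) = 1/(-1/15) = -15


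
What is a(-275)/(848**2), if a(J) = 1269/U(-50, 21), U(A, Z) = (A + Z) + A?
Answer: -1269/56809216 ≈ -2.2338e-5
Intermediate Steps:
U(A, Z) = Z + 2*A
a(J) = -1269/79 (a(J) = 1269/(21 + 2*(-50)) = 1269/(21 - 100) = 1269/(-79) = 1269*(-1/79) = -1269/79)
a(-275)/(848**2) = -1269/(79*(848**2)) = -1269/79/719104 = -1269/79*1/719104 = -1269/56809216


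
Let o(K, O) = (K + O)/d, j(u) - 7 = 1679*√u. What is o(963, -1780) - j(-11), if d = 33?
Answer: -1048/33 - 1679*I*√11 ≈ -31.758 - 5568.6*I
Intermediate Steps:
j(u) = 7 + 1679*√u
o(K, O) = K/33 + O/33 (o(K, O) = (K + O)/33 = (K + O)*(1/33) = K/33 + O/33)
o(963, -1780) - j(-11) = ((1/33)*963 + (1/33)*(-1780)) - (7 + 1679*√(-11)) = (321/11 - 1780/33) - (7 + 1679*(I*√11)) = -817/33 - (7 + 1679*I*√11) = -817/33 + (-7 - 1679*I*√11) = -1048/33 - 1679*I*√11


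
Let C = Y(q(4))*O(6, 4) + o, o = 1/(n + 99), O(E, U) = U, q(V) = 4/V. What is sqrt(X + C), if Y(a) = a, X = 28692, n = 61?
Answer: sqrt(45913610)/40 ≈ 169.40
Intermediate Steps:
o = 1/160 (o = 1/(61 + 99) = 1/160 ≈ 0.0062500)
C = 641/160 (C = (4/4)*4 + 1/160 = (4*(1/4))*4 + 1/160 = 1*4 + 1/160 = 4 + 1/160 = 641/160 ≈ 4.0062)
sqrt(X + C) = sqrt(28692 + 641/160) = sqrt(4591361/160) = sqrt(45913610)/40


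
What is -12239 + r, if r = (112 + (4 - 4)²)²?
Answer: 305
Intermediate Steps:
r = 12544 (r = (112 + 0²)² = (112 + 0)² = 112² = 12544)
-12239 + r = -12239 + 12544 = 305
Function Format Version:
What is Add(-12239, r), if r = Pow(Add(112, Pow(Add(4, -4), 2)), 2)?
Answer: 305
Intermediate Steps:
r = 12544 (r = Pow(Add(112, Pow(0, 2)), 2) = Pow(Add(112, 0), 2) = Pow(112, 2) = 12544)
Add(-12239, r) = Add(-12239, 12544) = 305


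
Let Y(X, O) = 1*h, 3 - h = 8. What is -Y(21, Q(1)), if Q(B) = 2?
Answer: 5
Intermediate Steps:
h = -5 (h = 3 - 1*8 = 3 - 8 = -5)
Y(X, O) = -5 (Y(X, O) = 1*(-5) = -5)
-Y(21, Q(1)) = -1*(-5) = 5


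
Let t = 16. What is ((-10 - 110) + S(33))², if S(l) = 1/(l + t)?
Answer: 34562641/2401 ≈ 14395.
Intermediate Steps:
S(l) = 1/(16 + l) (S(l) = 1/(l + 16) = 1/(16 + l))
((-10 - 110) + S(33))² = ((-10 - 110) + 1/(16 + 33))² = (-120 + 1/49)² = (-5879/49)² = 34562641/2401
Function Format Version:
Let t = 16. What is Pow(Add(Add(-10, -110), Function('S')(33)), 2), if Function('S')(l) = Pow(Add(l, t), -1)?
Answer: Rational(34562641, 2401) ≈ 14395.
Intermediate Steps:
Function('S')(l) = Pow(Add(16, l), -1) (Function('S')(l) = Pow(Add(l, 16), -1) = Pow(Add(16, l), -1))
Pow(Add(Add(-10, -110), Function('S')(33)), 2) = Pow(Add(Add(-10, -110), Pow(Add(16, 33), -1)), 2) = Pow(Add(-120, Pow(49, -1)), 2) = Pow(Add(-120, Rational(1, 49)), 2) = Pow(Rational(-5879, 49), 2) = Rational(34562641, 2401)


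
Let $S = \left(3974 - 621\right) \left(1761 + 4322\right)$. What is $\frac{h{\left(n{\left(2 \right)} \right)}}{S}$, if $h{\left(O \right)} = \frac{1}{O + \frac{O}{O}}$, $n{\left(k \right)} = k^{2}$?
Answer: $\frac{1}{101981495} \approx 9.8057 \cdot 10^{-9}$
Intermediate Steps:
$S = 20396299$ ($S = 3353 \cdot 6083 = 20396299$)
$h{\left(O \right)} = \frac{1}{1 + O}$ ($h{\left(O \right)} = \frac{1}{O + 1} = \frac{1}{1 + O}$)
$\frac{h{\left(n{\left(2 \right)} \right)}}{S} = \frac{1}{\left(1 + 2^{2}\right) 20396299} = \frac{1}{1 + 4} \cdot \frac{1}{20396299} = \frac{1}{5} \cdot \frac{1}{20396299} = \frac{1}{101981495}$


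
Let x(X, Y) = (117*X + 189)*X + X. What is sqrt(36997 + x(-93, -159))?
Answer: 2*sqrt(257815) ≈ 1015.5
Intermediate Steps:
x(X, Y) = X + X*(189 + 117*X) (x(X, Y) = (189 + 117*X)*X + X = X*(189 + 117*X) + X = X + X*(189 + 117*X))
sqrt(36997 + x(-93, -159)) = sqrt(36997 - 93*(190 + 117*(-93))) = sqrt(36997 - 93*(190 - 10881)) = sqrt(36997 - 93*(-10691)) = sqrt(36997 + 994263) = sqrt(1031260) = 2*sqrt(257815)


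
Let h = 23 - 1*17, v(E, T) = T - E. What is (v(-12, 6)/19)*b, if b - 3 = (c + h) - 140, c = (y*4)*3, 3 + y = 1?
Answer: -2790/19 ≈ -146.84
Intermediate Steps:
y = -2 (y = -3 + 1 = -2)
c = -24 (c = -2*4*3 = -8*3 = -24)
h = 6 (h = 23 - 17 = 6)
b = -155 (b = 3 + ((-24 + 6) - 140) = 3 + (-18 - 140) = 3 - 158 = -155)
(v(-12, 6)/19)*b = ((6 - 1*(-12))/19)*(-155) = ((6 + 12)*(1/19))*(-155) = (18*(1/19))*(-155) = (18/19)*(-155) = -2790/19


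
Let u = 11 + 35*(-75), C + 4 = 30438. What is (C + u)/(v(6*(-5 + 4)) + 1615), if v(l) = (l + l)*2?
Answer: 27820/1591 ≈ 17.486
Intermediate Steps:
C = 30434 (C = -4 + 30438 = 30434)
u = -2614 (u = 11 - 2625 = -2614)
v(l) = 4*l (v(l) = (2*l)*2 = 4*l)
(C + u)/(v(6*(-5 + 4)) + 1615) = (30434 - 2614)/(4*(6*(-5 + 4)) + 1615) = 27820/(4*(6*(-1)) + 1615) = 27820/(4*(-6) + 1615) = 27820/(-24 + 1615) = 27820/1591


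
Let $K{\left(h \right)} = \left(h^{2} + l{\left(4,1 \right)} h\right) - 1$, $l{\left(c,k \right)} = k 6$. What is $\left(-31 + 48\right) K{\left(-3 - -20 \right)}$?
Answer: $6630$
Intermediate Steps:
$l{\left(c,k \right)} = 6 k$
$K{\left(h \right)} = -1 + h^{2} + 6 h$ ($K{\left(h \right)} = \left(h^{2} + 6 \cdot 1 h\right) - 1 = \left(h^{2} + 6 h\right) - 1 = -1 + h^{2} + 6 h$)
$\left(-31 + 48\right) K{\left(-3 - -20 \right)} = \left(-31 + 48\right) \left(-1 + \left(-3 - -20\right)^{2} + 6 \left(-3 - -20\right)\right) = 17 \left(-1 + \left(-3 + 20\right)^{2} + 6 \left(-3 + 20\right)\right) = 17 \left(-1 + 17^{2} + 6 \cdot 17\right) = 17 \left(-1 + 289 + 102\right) = 17 \cdot 390 = 6630$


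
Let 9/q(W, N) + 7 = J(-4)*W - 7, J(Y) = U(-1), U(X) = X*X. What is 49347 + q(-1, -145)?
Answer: 246732/5 ≈ 49346.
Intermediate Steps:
U(X) = X²
J(Y) = 1 (J(Y) = (-1)² = 1)
q(W, N) = 9/(-14 + W) (q(W, N) = 9/(-7 + (1*W - 7)) = 9/(-7 + (W - 7)) = 9/(-7 + (-7 + W)) = 9/(-14 + W))
49347 + q(-1, -145) = 49347 + 9/(-14 - 1) = 49347 + 9/(-15) = 49347 + 9*(-1/15) = 49347 - ⅗ = 246732/5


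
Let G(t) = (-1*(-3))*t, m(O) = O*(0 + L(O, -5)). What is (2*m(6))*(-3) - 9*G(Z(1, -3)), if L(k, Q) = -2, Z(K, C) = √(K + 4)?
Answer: 72 - 27*√5 ≈ 11.626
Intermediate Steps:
Z(K, C) = √(4 + K)
m(O) = -2*O (m(O) = O*(0 - 2) = O*(-2) = -2*O)
G(t) = 3*t
(2*m(6))*(-3) - 9*G(Z(1, -3)) = (2*(-2*6))*(-3) - 27*√(4 + 1) = (2*(-12))*(-3) - 27*√5 = -24*(-3) - 27*√5 = 72 - 27*√5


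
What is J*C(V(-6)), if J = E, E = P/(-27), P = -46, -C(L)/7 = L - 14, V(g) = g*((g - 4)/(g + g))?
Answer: 6118/27 ≈ 226.59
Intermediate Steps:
V(g) = -2 + g/2 (V(g) = g*((-4 + g)/((2*g))) = g*((-4 + g)*(1/(2*g))) = g*((-4 + g)/(2*g)) = -2 + g/2)
C(L) = 98 - 7*L (C(L) = -7*(L - 14) = -7*(-14 + L) = 98 - 7*L)
E = 46/27 (E = -46/(-27) = -46*(-1/27) = 46/27 ≈ 1.7037)
J = 46/27 ≈ 1.7037
J*C(V(-6)) = 46*(98 - 7*(-2 + (½)*(-6)))/27 = 46*(98 - 7*(-2 - 3))/27 = 46*(98 - 7*(-5))/27 = 46*(98 + 35)/27 = (46/27)*133 = 6118/27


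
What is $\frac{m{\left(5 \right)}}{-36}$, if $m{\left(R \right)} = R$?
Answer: $- \frac{5}{36} \approx -0.13889$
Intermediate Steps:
$\frac{m{\left(5 \right)}}{-36} = \frac{5}{-36} = 5 \left(- \frac{1}{36}\right) = - \frac{5}{36}$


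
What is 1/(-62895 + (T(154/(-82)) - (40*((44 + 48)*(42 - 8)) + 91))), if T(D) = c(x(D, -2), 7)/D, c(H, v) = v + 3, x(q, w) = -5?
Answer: -77/14484572 ≈ -5.3160e-6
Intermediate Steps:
c(H, v) = 3 + v
T(D) = 10/D (T(D) = (3 + 7)/D = 10/D)
1/(-62895 + (T(154/(-82)) - (40*((44 + 48)*(42 - 8)) + 91))) = 1/(-62895 + (10/((154/(-82))) - (40*((44 + 48)*(42 - 8)) + 91))) = 1/(-62895 + (10/((154*(-1/82))) - (40*(92*34) + 91))) = 1/(-62895 + (10/(-77/41) - (40*3128 + 91))) = 1/(-62895 + (10*(-41/77) - (125120 + 91))) = 1/(-62895 + (-410/77 - 1*125211)) = 1/(-62895 + (-410/77 - 125211)) = 1/(-62895 - 9641657/77) = 1/(-14484572/77) = -77/14484572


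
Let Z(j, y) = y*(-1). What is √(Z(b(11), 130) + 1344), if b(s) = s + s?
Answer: √1214 ≈ 34.843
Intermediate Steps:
b(s) = 2*s
Z(j, y) = -y
√(Z(b(11), 130) + 1344) = √(-1*130 + 1344) = √(-130 + 1344) = √1214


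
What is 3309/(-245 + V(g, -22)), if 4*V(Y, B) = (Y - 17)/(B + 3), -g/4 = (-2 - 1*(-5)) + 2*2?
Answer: -251484/18575 ≈ -13.539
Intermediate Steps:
g = -28 (g = -4*((-2 - 1*(-5)) + 2*2) = -4*((-2 + 5) + 4) = -4*(3 + 4) = -4*7 = -28)
V(Y, B) = (-17 + Y)/(4*(3 + B)) (V(Y, B) = ((Y - 17)/(B + 3))/4 = ((-17 + Y)/(3 + B))/4 = (-17 + Y)/(4*(3 + B)))
3309/(-245 + V(g, -22)) = 3309/(-245 + (-17 - 28)/(4*(3 - 22))) = 3309/(-245 + (¼)*(-45)/(-19)) = 3309/(-245 + (¼)*(-1/19)*(-45)) = 3309/(-245 + 45/76) = 3309/(-18575/76) = -76/18575*3309 = -251484/18575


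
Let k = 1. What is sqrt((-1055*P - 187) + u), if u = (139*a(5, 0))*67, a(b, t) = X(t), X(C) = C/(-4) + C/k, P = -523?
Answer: sqrt(551578) ≈ 742.68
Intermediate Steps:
X(C) = 3*C/4 (X(C) = C/(-4) + C/1 = C*(-1/4) + C*1 = -C/4 + C = 3*C/4)
a(b, t) = 3*t/4
u = 0 (u = (139*((3/4)*0))*67 = (139*0)*67 = 0*67 = 0)
sqrt((-1055*P - 187) + u) = sqrt((-1055*(-523) - 187) + 0) = sqrt((551765 - 187) + 0) = sqrt(551578 + 0) = sqrt(551578)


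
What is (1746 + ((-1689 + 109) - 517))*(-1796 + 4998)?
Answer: -1123902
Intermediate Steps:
(1746 + ((-1689 + 109) - 517))*(-1796 + 4998) = (1746 + (-1580 - 517))*3202 = (1746 - 2097)*3202 = -351*3202 = -1123902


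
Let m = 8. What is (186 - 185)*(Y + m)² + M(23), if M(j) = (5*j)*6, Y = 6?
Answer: 886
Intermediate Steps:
M(j) = 30*j
(186 - 185)*(Y + m)² + M(23) = (186 - 185)*(6 + 8)² + 30*23 = 1*14² + 690 = 1*196 + 690 = 196 + 690 = 886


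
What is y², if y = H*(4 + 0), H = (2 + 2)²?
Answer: 4096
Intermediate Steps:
H = 16 (H = 4² = 16)
y = 64 (y = 16*(4 + 0) = 16*4 = 64)
y² = 64² = 4096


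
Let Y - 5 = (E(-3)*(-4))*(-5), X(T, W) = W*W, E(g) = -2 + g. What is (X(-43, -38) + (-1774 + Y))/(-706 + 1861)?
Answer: -85/231 ≈ -0.36797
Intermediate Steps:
X(T, W) = W**2
Y = -95 (Y = 5 + ((-2 - 3)*(-4))*(-5) = 5 - 5*(-4)*(-5) = 5 + 20*(-5) = 5 - 100 = -95)
(X(-43, -38) + (-1774 + Y))/(-706 + 1861) = ((-38)**2 + (-1774 - 95))/(-706 + 1861) = (1444 - 1869)/1155 = -425*1/1155 = -85/231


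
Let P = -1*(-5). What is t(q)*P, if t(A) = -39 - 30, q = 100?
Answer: -345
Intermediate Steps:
t(A) = -69
P = 5
t(q)*P = -69*5 = -345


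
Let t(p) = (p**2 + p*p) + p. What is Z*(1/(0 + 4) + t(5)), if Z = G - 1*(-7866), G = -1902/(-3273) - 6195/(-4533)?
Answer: 2866440665855/6594004 ≈ 4.3470e+5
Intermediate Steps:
G = 3210889/1648501 (G = -1902*(-1/3273) - 6195*(-1/4533) = 634/1091 + 2065/1511 = 3210889/1648501 ≈ 1.9478)
t(p) = p + 2*p**2 (t(p) = (p**2 + p**2) + p = 2*p**2 + p = p + 2*p**2)
Z = 12970319755/1648501 (Z = 3210889/1648501 - 1*(-7866) = 3210889/1648501 + 7866 = 12970319755/1648501 ≈ 7867.9)
Z*(1/(0 + 4) + t(5)) = 12970319755*(1/(0 + 4) + 5*(1 + 2*5))/1648501 = 12970319755*(1/4 + 5*(1 + 10))/1648501 = 12970319755*(1/4 + 5*11)/1648501 = 12970319755*(1/4 + 55)/1648501 = (12970319755/1648501)*(221/4) = 2866440665855/6594004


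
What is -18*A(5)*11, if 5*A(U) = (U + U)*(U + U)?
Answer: -3960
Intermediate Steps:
A(U) = 4*U²/5 (A(U) = ((U + U)*(U + U))/5 = ((2*U)*(2*U))/5 = (4*U²)/5 = 4*U²/5)
-18*A(5)*11 = -72*5²/5*11 = -72*25/5*11 = -18*20*11 = -360*11 = -3960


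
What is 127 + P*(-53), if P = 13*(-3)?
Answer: 2194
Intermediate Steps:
P = -39
127 + P*(-53) = 127 - 39*(-53) = 127 + 2067 = 2194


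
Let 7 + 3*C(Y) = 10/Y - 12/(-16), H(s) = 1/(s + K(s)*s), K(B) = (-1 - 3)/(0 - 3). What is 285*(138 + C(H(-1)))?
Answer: 438235/12 ≈ 36520.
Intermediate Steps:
K(B) = 4/3 (K(B) = -4/(-3) = -4*(-⅓) = 4/3)
H(s) = 3/(7*s) (H(s) = 1/(s + 4*s/3) = 1/(7*s/3) = 3/(7*s))
C(Y) = -25/12 + 10/(3*Y) (C(Y) = -7/3 + (10/Y - 12/(-16))/3 = -7/3 + (10/Y - 12*(-1/16))/3 = -7/3 + (10/Y + ¾)/3 = -7/3 + (¾ + 10/Y)/3 = -7/3 + (¼ + 10/(3*Y)) = -25/12 + 10/(3*Y))
285*(138 + C(H(-1))) = 285*(138 + 5*(8 - 15/(7*(-1)))/(12*(((3/7)/(-1))))) = 285*(138 + 5*(8 - 15*(-1)/7)/(12*(((3/7)*(-1))))) = 285*(138 + 5*(8 - 5*(-3/7))/(12*(-3/7))) = 285*(138 + (5/12)*(-7/3)*(8 + 15/7)) = 285*(138 + (5/12)*(-7/3)*(71/7)) = 285*(138 - 355/36) = 285*(4613/36) = 438235/12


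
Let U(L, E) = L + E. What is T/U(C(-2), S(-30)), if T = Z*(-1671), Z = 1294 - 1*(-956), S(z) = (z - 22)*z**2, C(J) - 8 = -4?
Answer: 1879875/23398 ≈ 80.343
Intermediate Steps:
C(J) = 4 (C(J) = 8 - 4 = 4)
S(z) = z**2*(-22 + z) (S(z) = (-22 + z)*z**2 = z**2*(-22 + z))
Z = 2250 (Z = 1294 + 956 = 2250)
T = -3759750 (T = 2250*(-1671) = -3759750)
U(L, E) = E + L
T/U(C(-2), S(-30)) = -3759750/((-30)**2*(-22 - 30) + 4) = -3759750/(900*(-52) + 4) = -3759750/(-46800 + 4) = -3759750/(-46796) = -3759750*(-1/46796) = 1879875/23398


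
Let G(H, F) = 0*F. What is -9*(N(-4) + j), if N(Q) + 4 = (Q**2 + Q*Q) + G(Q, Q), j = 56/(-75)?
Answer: -6132/25 ≈ -245.28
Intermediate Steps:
G(H, F) = 0
j = -56/75 (j = 56*(-1/75) = -56/75 ≈ -0.74667)
N(Q) = -4 + 2*Q**2 (N(Q) = -4 + ((Q**2 + Q*Q) + 0) = -4 + ((Q**2 + Q**2) + 0) = -4 + (2*Q**2 + 0) = -4 + 2*Q**2)
-9*(N(-4) + j) = -9*((-4 + 2*(-4)**2) - 56/75) = -9*((-4 + 2*16) - 56/75) = -9*((-4 + 32) - 56/75) = -9*(28 - 56/75) = -9*2044/75 = -6132/25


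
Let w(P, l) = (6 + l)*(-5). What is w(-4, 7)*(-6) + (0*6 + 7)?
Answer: 397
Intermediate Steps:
w(P, l) = -30 - 5*l
w(-4, 7)*(-6) + (0*6 + 7) = (-30 - 5*7)*(-6) + (0*6 + 7) = (-30 - 35)*(-6) + (0 + 7) = -65*(-6) + 7 = 390 + 7 = 397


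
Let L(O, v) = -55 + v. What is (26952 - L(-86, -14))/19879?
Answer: 27021/19879 ≈ 1.3593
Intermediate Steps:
(26952 - L(-86, -14))/19879 = (26952 - (-55 - 14))/19879 = (26952 - 1*(-69))*(1/19879) = (26952 + 69)*(1/19879) = 27021*(1/19879) = 27021/19879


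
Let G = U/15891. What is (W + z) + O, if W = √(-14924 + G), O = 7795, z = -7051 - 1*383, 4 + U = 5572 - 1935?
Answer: 361 + I*√418734296449/5297 ≈ 361.0 + 122.16*I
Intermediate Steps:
U = 3633 (U = -4 + (5572 - 1935) = -4 + 3637 = 3633)
z = -7434 (z = -7051 - 383 = -7434)
G = 1211/5297 (G = 3633/15891 = 3633*(1/15891) = 1211/5297 ≈ 0.22862)
W = I*√418734296449/5297 (W = √(-14924 + 1211/5297) = √(-79051217/5297) = I*√418734296449/5297 ≈ 122.16*I)
(W + z) + O = (I*√418734296449/5297 - 7434) + 7795 = (-7434 + I*√418734296449/5297) + 7795 = 361 + I*√418734296449/5297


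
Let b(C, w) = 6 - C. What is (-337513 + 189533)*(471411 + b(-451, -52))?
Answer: -69827026640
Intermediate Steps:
(-337513 + 189533)*(471411 + b(-451, -52)) = (-337513 + 189533)*(471411 + (6 - 1*(-451))) = -147980*(471411 + (6 + 451)) = -147980*(471411 + 457) = -147980*471868 = -69827026640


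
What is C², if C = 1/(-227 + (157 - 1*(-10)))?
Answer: 1/3600 ≈ 0.00027778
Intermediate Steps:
C = -1/60 (C = 1/(-227 + (157 + 10)) = 1/(-227 + 167) = 1/(-60) = -1/60 ≈ -0.016667)
C² = (-1/60)² = 1/3600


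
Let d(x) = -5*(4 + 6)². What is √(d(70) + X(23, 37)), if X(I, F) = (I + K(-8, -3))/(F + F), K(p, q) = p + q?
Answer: I*√684278/37 ≈ 22.357*I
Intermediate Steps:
X(I, F) = (-11 + I)/(2*F) (X(I, F) = (I + (-8 - 3))/(F + F) = (I - 11)/((2*F)) = (-11 + I)*(1/(2*F)) = (-11 + I)/(2*F))
d(x) = -500 (d(x) = -5*10² = -5*100 = -500)
√(d(70) + X(23, 37)) = √(-500 + (½)*(-11 + 23)/37) = √(-500 + (½)*(1/37)*12) = √(-500 + 6/37) = √(-18494/37) = I*√684278/37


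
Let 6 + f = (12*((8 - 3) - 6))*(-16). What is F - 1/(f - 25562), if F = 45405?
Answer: 1152197281/25376 ≈ 45405.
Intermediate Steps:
f = 186 (f = -6 + (12*((8 - 3) - 6))*(-16) = -6 + (12*(5 - 6))*(-16) = -6 + (12*(-1))*(-16) = -6 - 12*(-16) = -6 + 192 = 186)
F - 1/(f - 25562) = 45405 - 1/(186 - 25562) = 45405 - 1/(-25376) = 45405 - 1*(-1/25376) = 45405 + 1/25376 = 1152197281/25376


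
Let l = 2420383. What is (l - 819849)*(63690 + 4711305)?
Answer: 7642541847330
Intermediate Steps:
(l - 819849)*(63690 + 4711305) = (2420383 - 819849)*(63690 + 4711305) = 1600534*4774995 = 7642541847330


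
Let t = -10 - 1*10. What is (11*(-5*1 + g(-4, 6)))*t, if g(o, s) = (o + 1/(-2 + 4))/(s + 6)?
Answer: 6985/6 ≈ 1164.2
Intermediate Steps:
t = -20 (t = -10 - 10 = -20)
g(o, s) = (½ + o)/(6 + s) (g(o, s) = (o + 1/2)/(6 + s) = (o + ½)/(6 + s) = (½ + o)/(6 + s))
(11*(-5*1 + g(-4, 6)))*t = (11*(-5*1 + (½ - 4)/(6 + 6)))*(-20) = (11*(-5 - 7/2/12))*(-20) = (11*(-5 + (1/12)*(-7/2)))*(-20) = (11*(-5 - 7/24))*(-20) = (11*(-127/24))*(-20) = -1397/24*(-20) = 6985/6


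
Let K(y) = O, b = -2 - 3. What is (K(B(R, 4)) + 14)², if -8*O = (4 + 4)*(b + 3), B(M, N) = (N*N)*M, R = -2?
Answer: 256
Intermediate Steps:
b = -5
B(M, N) = M*N² (B(M, N) = N²*M = M*N²)
O = 2 (O = -(4 + 4)*(-5 + 3)/8 = -(-2) = -⅛*(-16) = 2)
K(y) = 2
(K(B(R, 4)) + 14)² = (2 + 14)² = 16² = 256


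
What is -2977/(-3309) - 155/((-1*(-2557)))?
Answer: 7099294/8461113 ≈ 0.83905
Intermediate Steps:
-2977/(-3309) - 155/((-1*(-2557))) = -2977*(-1/3309) - 155/2557 = 2977/3309 - 155*1/2557 = 2977/3309 - 155/2557 = 7099294/8461113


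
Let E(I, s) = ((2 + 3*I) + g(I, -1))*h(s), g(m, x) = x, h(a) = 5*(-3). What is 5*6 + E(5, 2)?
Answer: -210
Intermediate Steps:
h(a) = -15
E(I, s) = -15 - 45*I (E(I, s) = ((2 + 3*I) - 1)*(-15) = (1 + 3*I)*(-15) = -15 - 45*I)
5*6 + E(5, 2) = 5*6 + (-15 - 45*5) = 30 + (-15 - 225) = 30 - 240 = -210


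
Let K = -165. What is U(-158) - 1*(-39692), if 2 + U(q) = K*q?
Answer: 65760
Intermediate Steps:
U(q) = -2 - 165*q
U(-158) - 1*(-39692) = (-2 - 165*(-158)) - 1*(-39692) = (-2 + 26070) + 39692 = 26068 + 39692 = 65760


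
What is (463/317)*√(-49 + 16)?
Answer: 463*I*√33/317 ≈ 8.3903*I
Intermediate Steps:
(463/317)*√(-49 + 16) = (463*(1/317))*√(-33) = 463*(I*√33)/317 = 463*I*√33/317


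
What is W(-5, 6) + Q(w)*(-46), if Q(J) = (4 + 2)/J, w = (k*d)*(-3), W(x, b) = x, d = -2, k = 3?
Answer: -61/3 ≈ -20.333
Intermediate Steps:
w = 18 (w = (3*(-2))*(-3) = -6*(-3) = 18)
Q(J) = 6/J
W(-5, 6) + Q(w)*(-46) = -5 + (6/18)*(-46) = -5 + (6*(1/18))*(-46) = -5 + (⅓)*(-46) = -5 - 46/3 = -61/3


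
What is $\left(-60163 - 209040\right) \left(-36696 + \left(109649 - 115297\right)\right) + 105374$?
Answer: $11399237206$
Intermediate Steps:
$\left(-60163 - 209040\right) \left(-36696 + \left(109649 - 115297\right)\right) + 105374 = - 269203 \left(-36696 + \left(109649 - 115297\right)\right) + 105374 = - 269203 \left(-36696 - 5648\right) + 105374 = \left(-269203\right) \left(-42344\right) + 105374 = 11399131832 + 105374 = 11399237206$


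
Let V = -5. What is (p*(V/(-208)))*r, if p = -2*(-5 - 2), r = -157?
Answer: -5495/104 ≈ -52.837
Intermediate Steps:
p = 14 (p = -2*(-7) = 14)
(p*(V/(-208)))*r = (14*(-5/(-208)))*(-157) = (14*(-5*(-1/208)))*(-157) = (14*(5/208))*(-157) = (35/104)*(-157) = -5495/104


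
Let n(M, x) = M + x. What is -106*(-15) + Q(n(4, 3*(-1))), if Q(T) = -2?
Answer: 1588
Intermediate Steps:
-106*(-15) + Q(n(4, 3*(-1))) = -106*(-15) - 2 = 1590 - 2 = 1588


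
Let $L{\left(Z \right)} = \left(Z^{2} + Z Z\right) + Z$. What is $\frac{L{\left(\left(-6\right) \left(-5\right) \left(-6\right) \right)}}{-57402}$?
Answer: $- \frac{3590}{3189} \approx -1.1257$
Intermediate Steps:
$L{\left(Z \right)} = Z + 2 Z^{2}$ ($L{\left(Z \right)} = \left(Z^{2} + Z^{2}\right) + Z = 2 Z^{2} + Z = Z + 2 Z^{2}$)
$\frac{L{\left(\left(-6\right) \left(-5\right) \left(-6\right) \right)}}{-57402} = \frac{\left(-6\right) \left(-5\right) \left(-6\right) \left(1 + 2 \left(-6\right) \left(-5\right) \left(-6\right)\right)}{-57402} = 30 \left(-6\right) \left(1 + 2 \cdot 30 \left(-6\right)\right) \left(- \frac{1}{57402}\right) = - 180 \left(1 + 2 \left(-180\right)\right) \left(- \frac{1}{57402}\right) = - 180 \left(1 - 360\right) \left(- \frac{1}{57402}\right) = \left(-180\right) \left(-359\right) \left(- \frac{1}{57402}\right) = 64620 \left(- \frac{1}{57402}\right) = - \frac{3590}{3189}$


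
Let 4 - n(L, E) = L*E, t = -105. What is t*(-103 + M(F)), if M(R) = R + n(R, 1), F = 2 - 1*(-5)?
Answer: 10395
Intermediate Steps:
n(L, E) = 4 - E*L (n(L, E) = 4 - L*E = 4 - E*L)
F = 7 (F = 2 + 5 = 7)
M(R) = 4 (M(R) = R + (4 - 1*1*R) = R + (4 - R) = 4)
t*(-103 + M(F)) = -105*(-103 + 4) = -105*(-99) = 10395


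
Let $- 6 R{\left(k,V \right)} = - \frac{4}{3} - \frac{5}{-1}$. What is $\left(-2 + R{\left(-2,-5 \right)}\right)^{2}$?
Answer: $\frac{2209}{324} \approx 6.8179$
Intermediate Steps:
$R{\left(k,V \right)} = - \frac{11}{18}$ ($R{\left(k,V \right)} = - \frac{- \frac{4}{3} - \frac{5}{-1}}{6} = - \frac{\left(-4\right) \frac{1}{3} - -5}{6} = - \frac{- \frac{4}{3} + 5}{6} = \left(- \frac{1}{6}\right) \frac{11}{3} = - \frac{11}{18}$)
$\left(-2 + R{\left(-2,-5 \right)}\right)^{2} = \left(-2 - \frac{11}{18}\right)^{2} = \left(- \frac{47}{18}\right)^{2} = \frac{2209}{324}$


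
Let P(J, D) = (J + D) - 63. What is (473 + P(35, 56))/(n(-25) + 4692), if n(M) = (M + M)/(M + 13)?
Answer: 3006/28177 ≈ 0.10668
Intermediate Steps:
P(J, D) = -63 + D + J (P(J, D) = (D + J) - 63 = -63 + D + J)
n(M) = 2*M/(13 + M) (n(M) = (2*M)/(13 + M) = 2*M/(13 + M))
(473 + P(35, 56))/(n(-25) + 4692) = (473 + (-63 + 56 + 35))/(2*(-25)/(13 - 25) + 4692) = (473 + 28)/(2*(-25)/(-12) + 4692) = 501/(2*(-25)*(-1/12) + 4692) = 501/(25/6 + 4692) = 501/(28177/6) = 501*(6/28177) = 3006/28177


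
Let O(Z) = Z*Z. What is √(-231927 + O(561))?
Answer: √82794 ≈ 287.74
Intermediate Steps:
O(Z) = Z²
√(-231927 + O(561)) = √(-231927 + 561²) = √(-231927 + 314721) = √82794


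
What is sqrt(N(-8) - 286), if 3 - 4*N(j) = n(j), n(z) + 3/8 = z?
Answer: I*sqrt(18122)/8 ≈ 16.827*I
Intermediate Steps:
n(z) = -3/8 + z
N(j) = 27/32 - j/4 (N(j) = 3/4 - (-3/8 + j)/4 = 3/4 + (3/32 - j/4) = 27/32 - j/4)
sqrt(N(-8) - 286) = sqrt((27/32 - 1/4*(-8)) - 286) = sqrt((27/32 + 2) - 286) = sqrt(91/32 - 286) = sqrt(-9061/32) = I*sqrt(18122)/8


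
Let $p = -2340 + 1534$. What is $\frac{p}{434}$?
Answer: $- \frac{13}{7} \approx -1.8571$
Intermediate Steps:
$p = -806$
$\frac{p}{434} = \frac{1}{434} \left(-806\right) = - \frac{13}{7}$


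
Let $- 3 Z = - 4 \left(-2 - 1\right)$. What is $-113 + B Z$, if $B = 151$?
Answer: $-717$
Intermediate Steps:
$Z = -4$ ($Z = - \frac{\left(-4\right) \left(-2 - 1\right)}{3} = - \frac{\left(-4\right) \left(-3\right)}{3} = \left(- \frac{1}{3}\right) 12 = -4$)
$-113 + B Z = -113 + 151 \left(-4\right) = -113 - 604 = -717$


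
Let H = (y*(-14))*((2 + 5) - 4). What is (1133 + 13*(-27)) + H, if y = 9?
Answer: 404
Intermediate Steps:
H = -378 (H = (9*(-14))*((2 + 5) - 4) = -126*(7 - 4) = -126*3 = -378)
(1133 + 13*(-27)) + H = (1133 + 13*(-27)) - 378 = (1133 - 351) - 378 = 782 - 378 = 404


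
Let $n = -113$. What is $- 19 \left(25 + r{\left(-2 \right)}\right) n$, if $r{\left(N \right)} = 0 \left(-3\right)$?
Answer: $53675$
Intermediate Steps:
$r{\left(N \right)} = 0$
$- 19 \left(25 + r{\left(-2 \right)}\right) n = - 19 \left(25 + 0\right) \left(-113\right) = \left(-19\right) 25 \left(-113\right) = \left(-475\right) \left(-113\right) = 53675$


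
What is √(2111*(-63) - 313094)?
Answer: I*√446087 ≈ 667.9*I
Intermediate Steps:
√(2111*(-63) - 313094) = √(-132993 - 313094) = √(-446087) = I*√446087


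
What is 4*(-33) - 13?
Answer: -145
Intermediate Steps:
4*(-33) - 13 = -132 - 13 = -145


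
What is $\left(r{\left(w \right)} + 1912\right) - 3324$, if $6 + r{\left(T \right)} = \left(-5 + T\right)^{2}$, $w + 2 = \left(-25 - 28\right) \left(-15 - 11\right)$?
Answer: $1878223$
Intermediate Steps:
$w = 1376$ ($w = -2 + \left(-25 - 28\right) \left(-15 - 11\right) = -2 - -1378 = -2 + 1378 = 1376$)
$r{\left(T \right)} = -6 + \left(-5 + T\right)^{2}$
$\left(r{\left(w \right)} + 1912\right) - 3324 = \left(\left(-6 + \left(-5 + 1376\right)^{2}\right) + 1912\right) - 3324 = \left(\left(-6 + 1371^{2}\right) + 1912\right) - 3324 = \left(\left(-6 + 1879641\right) + 1912\right) - 3324 = \left(1879635 + 1912\right) - 3324 = 1881547 - 3324 = 1878223$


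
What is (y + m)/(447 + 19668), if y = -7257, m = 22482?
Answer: 1015/1341 ≈ 0.75690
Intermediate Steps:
(y + m)/(447 + 19668) = (-7257 + 22482)/(447 + 19668) = 15225/20115 = 15225*(1/20115) = 1015/1341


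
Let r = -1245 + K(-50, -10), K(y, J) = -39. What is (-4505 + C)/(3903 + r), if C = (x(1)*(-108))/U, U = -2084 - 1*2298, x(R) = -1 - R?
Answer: -9870563/5738229 ≈ -1.7201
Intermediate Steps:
r = -1284 (r = -1245 - 39 = -1284)
U = -4382 (U = -2084 - 2298 = -4382)
C = -108/2191 (C = ((-1 - 1*1)*(-108))/(-4382) = ((-1 - 1)*(-108))*(-1/4382) = -2*(-108)*(-1/4382) = 216*(-1/4382) = -108/2191 ≈ -0.049293)
(-4505 + C)/(3903 + r) = (-4505 - 108/2191)/(3903 - 1284) = -9870563/2191/2619 = -9870563/2191*1/2619 = -9870563/5738229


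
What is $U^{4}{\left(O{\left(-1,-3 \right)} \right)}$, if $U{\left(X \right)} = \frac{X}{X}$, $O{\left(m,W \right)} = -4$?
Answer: $1$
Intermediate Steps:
$U{\left(X \right)} = 1$
$U^{4}{\left(O{\left(-1,-3 \right)} \right)} = 1^{4} = 1$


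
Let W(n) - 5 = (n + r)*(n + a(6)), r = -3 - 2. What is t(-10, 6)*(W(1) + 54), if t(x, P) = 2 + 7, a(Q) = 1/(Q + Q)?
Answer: 492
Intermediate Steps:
a(Q) = 1/(2*Q)
r = -5
W(n) = 5 + (-5 + n)*(1/12 + n) (W(n) = 5 + (n - 5)*(n + (½)/6) = 5 + (-5 + n)*(n + (½)*(⅙)) = 5 + (-5 + n)*(n + 1/12) = 5 + (-5 + n)*(1/12 + n))
t(x, P) = 9
t(-10, 6)*(W(1) + 54) = 9*((55/12 + 1² - 59/12*1) + 54) = 9*((55/12 + 1 - 59/12) + 54) = 9*(⅔ + 54) = 9*(164/3) = 492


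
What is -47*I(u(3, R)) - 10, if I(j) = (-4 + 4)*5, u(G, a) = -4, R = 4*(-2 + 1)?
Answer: -10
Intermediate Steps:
R = -4 (R = 4*(-1) = -4)
I(j) = 0 (I(j) = 0*5 = 0)
-47*I(u(3, R)) - 10 = -47*0 - 10 = 0 - 10 = -10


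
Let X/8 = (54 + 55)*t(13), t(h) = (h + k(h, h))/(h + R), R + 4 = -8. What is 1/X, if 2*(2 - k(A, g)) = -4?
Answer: 1/14824 ≈ 6.7458e-5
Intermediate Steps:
R = -12 (R = -4 - 8 = -12)
k(A, g) = 4 (k(A, g) = 2 - 1/2*(-4) = 2 + 2 = 4)
t(h) = (4 + h)/(-12 + h) (t(h) = (h + 4)/(h - 12) = (4 + h)/(-12 + h))
X = 14824 (X = 8*((54 + 55)*((4 + 13)/(-12 + 13))) = 8*(109*(17/1)) = 8*(109*(1*17)) = 8*(109*17) = 8*1853 = 14824)
1/X = 1/14824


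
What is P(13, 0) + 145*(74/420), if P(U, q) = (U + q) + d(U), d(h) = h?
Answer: 2165/42 ≈ 51.548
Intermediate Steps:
P(U, q) = q + 2*U (P(U, q) = (U + q) + U = q + 2*U)
P(13, 0) + 145*(74/420) = (0 + 2*13) + 145*(74/420) = (0 + 26) + 145*(74*(1/420)) = 26 + 145*(37/210) = 26 + 1073/42 = 2165/42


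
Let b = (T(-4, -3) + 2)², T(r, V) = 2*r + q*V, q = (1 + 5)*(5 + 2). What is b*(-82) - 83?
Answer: -1428851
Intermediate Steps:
q = 42 (q = 6*7 = 42)
T(r, V) = 2*r + 42*V
b = 17424 (b = ((2*(-4) + 42*(-3)) + 2)² = ((-8 - 126) + 2)² = (-134 + 2)² = (-132)² = 17424)
b*(-82) - 83 = 17424*(-82) - 83 = -1428768 - 83 = -1428851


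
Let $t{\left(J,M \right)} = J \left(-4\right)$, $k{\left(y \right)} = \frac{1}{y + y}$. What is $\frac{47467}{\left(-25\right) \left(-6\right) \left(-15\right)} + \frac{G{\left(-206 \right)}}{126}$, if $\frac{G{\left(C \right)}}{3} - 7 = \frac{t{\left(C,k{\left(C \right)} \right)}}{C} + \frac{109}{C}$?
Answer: $- \frac{68256539}{3244500} \approx -21.038$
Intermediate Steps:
$k{\left(y \right)} = \frac{1}{2 y}$
$t{\left(J,M \right)} = - 4 J$
$G{\left(C \right)} = 9 + \frac{327}{C}$ ($G{\left(C \right)} = 21 + 3 \left(\frac{\left(-4\right) C}{C} + \frac{109}{C}\right) = 21 + 3 \left(-4 + \frac{109}{C}\right) = 21 - \left(12 - \frac{327}{C}\right) = 9 + \frac{327}{C}$)
$\frac{47467}{\left(-25\right) \left(-6\right) \left(-15\right)} + \frac{G{\left(-206 \right)}}{126} = \frac{47467}{\left(-25\right) \left(-6\right) \left(-15\right)} + \frac{9 + \frac{327}{-206}}{126} = \frac{47467}{150 \left(-15\right)} + \left(9 + 327 \left(- \frac{1}{206}\right)\right) \frac{1}{126} = \frac{47467}{-2250} + \left(9 - \frac{327}{206}\right) \frac{1}{126} = 47467 \left(- \frac{1}{2250}\right) + \frac{1527}{206} \cdot \frac{1}{126} = - \frac{47467}{2250} + \frac{509}{8652} = - \frac{68256539}{3244500}$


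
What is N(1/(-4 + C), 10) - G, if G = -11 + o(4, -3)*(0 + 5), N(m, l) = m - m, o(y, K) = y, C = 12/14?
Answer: -9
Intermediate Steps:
C = 6/7 (C = 12*(1/14) = 6/7 ≈ 0.85714)
N(m, l) = 0
G = 9 (G = -11 + 4*(0 + 5) = -11 + 4*5 = -11 + 20 = 9)
N(1/(-4 + C), 10) - G = 0 - 1*9 = 0 - 9 = -9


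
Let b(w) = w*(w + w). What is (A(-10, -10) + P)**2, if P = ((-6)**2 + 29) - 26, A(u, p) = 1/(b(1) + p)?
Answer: 96721/64 ≈ 1511.3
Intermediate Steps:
b(w) = 2*w**2 (b(w) = w*(2*w) = 2*w**2)
A(u, p) = 1/(2 + p) (A(u, p) = 1/(2*1**2 + p) = 1/(2*1 + p) = 1/(2 + p))
P = 39 (P = (36 + 29) - 26 = 65 - 26 = 39)
(A(-10, -10) + P)**2 = (1/(2 - 10) + 39)**2 = (1/(-8) + 39)**2 = (-1/8 + 39)**2 = (311/8)**2 = 96721/64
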